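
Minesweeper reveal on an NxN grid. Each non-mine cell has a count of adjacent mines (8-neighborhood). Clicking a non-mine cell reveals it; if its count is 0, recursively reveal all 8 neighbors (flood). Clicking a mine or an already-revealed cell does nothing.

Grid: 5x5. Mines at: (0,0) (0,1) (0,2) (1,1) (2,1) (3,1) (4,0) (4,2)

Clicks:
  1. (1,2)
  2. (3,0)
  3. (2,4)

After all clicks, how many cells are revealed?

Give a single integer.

Click 1 (1,2) count=4: revealed 1 new [(1,2)] -> total=1
Click 2 (3,0) count=3: revealed 1 new [(3,0)] -> total=2
Click 3 (2,4) count=0: revealed 12 new [(0,3) (0,4) (1,3) (1,4) (2,2) (2,3) (2,4) (3,2) (3,3) (3,4) (4,3) (4,4)] -> total=14

Answer: 14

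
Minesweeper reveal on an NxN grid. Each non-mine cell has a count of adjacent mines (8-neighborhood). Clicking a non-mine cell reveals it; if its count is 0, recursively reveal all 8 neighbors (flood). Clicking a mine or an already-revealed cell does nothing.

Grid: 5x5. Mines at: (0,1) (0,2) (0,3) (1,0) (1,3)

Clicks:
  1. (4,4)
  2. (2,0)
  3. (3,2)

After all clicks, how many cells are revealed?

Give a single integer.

Click 1 (4,4) count=0: revealed 15 new [(2,0) (2,1) (2,2) (2,3) (2,4) (3,0) (3,1) (3,2) (3,3) (3,4) (4,0) (4,1) (4,2) (4,3) (4,4)] -> total=15
Click 2 (2,0) count=1: revealed 0 new [(none)] -> total=15
Click 3 (3,2) count=0: revealed 0 new [(none)] -> total=15

Answer: 15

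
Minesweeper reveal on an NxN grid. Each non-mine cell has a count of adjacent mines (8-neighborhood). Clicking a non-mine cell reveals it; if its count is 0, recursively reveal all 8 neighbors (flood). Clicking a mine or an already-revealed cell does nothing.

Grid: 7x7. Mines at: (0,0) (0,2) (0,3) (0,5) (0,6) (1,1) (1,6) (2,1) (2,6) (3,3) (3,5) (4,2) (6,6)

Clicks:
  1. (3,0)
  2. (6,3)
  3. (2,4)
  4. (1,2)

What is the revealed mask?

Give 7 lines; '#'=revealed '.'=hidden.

Answer: .......
..#....
....#..
##.....
##.###.
######.
######.

Derivation:
Click 1 (3,0) count=1: revealed 1 new [(3,0)] -> total=1
Click 2 (6,3) count=0: revealed 18 new [(3,1) (4,0) (4,1) (4,3) (4,4) (4,5) (5,0) (5,1) (5,2) (5,3) (5,4) (5,5) (6,0) (6,1) (6,2) (6,3) (6,4) (6,5)] -> total=19
Click 3 (2,4) count=2: revealed 1 new [(2,4)] -> total=20
Click 4 (1,2) count=4: revealed 1 new [(1,2)] -> total=21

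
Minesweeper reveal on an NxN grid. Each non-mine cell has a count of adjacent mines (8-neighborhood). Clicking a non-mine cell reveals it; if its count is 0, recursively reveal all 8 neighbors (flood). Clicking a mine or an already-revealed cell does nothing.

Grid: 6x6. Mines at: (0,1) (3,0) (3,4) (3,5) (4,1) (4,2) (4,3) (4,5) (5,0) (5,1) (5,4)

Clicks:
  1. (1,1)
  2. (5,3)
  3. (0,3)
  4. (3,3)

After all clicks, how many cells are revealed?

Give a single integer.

Answer: 18

Derivation:
Click 1 (1,1) count=1: revealed 1 new [(1,1)] -> total=1
Click 2 (5,3) count=3: revealed 1 new [(5,3)] -> total=2
Click 3 (0,3) count=0: revealed 16 new [(0,2) (0,3) (0,4) (0,5) (1,2) (1,3) (1,4) (1,5) (2,1) (2,2) (2,3) (2,4) (2,5) (3,1) (3,2) (3,3)] -> total=18
Click 4 (3,3) count=3: revealed 0 new [(none)] -> total=18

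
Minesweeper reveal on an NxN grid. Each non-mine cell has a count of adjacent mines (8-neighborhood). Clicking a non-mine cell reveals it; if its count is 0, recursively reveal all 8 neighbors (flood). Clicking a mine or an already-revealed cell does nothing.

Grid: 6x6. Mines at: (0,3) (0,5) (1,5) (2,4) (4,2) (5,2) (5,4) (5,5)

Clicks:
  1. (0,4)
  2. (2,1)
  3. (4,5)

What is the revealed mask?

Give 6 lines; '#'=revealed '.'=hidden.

Answer: ###.#.
####..
####..
####..
##...#
##....

Derivation:
Click 1 (0,4) count=3: revealed 1 new [(0,4)] -> total=1
Click 2 (2,1) count=0: revealed 19 new [(0,0) (0,1) (0,2) (1,0) (1,1) (1,2) (1,3) (2,0) (2,1) (2,2) (2,3) (3,0) (3,1) (3,2) (3,3) (4,0) (4,1) (5,0) (5,1)] -> total=20
Click 3 (4,5) count=2: revealed 1 new [(4,5)] -> total=21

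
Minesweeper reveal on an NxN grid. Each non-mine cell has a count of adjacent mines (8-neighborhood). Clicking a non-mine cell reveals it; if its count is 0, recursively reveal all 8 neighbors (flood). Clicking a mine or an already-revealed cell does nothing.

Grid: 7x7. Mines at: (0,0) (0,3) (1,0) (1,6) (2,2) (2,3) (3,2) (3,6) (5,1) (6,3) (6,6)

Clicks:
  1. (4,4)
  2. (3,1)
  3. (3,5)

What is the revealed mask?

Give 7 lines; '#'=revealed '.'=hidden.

Click 1 (4,4) count=0: revealed 9 new [(3,3) (3,4) (3,5) (4,3) (4,4) (4,5) (5,3) (5,4) (5,5)] -> total=9
Click 2 (3,1) count=2: revealed 1 new [(3,1)] -> total=10
Click 3 (3,5) count=1: revealed 0 new [(none)] -> total=10

Answer: .......
.......
.......
.#.###.
...###.
...###.
.......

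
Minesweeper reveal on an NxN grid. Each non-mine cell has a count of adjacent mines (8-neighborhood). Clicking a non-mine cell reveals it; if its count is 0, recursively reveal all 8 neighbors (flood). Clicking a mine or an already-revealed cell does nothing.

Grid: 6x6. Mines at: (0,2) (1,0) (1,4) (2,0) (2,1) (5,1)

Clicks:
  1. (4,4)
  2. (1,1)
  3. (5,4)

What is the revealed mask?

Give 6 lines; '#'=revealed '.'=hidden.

Click 1 (4,4) count=0: revealed 16 new [(2,2) (2,3) (2,4) (2,5) (3,2) (3,3) (3,4) (3,5) (4,2) (4,3) (4,4) (4,5) (5,2) (5,3) (5,4) (5,5)] -> total=16
Click 2 (1,1) count=4: revealed 1 new [(1,1)] -> total=17
Click 3 (5,4) count=0: revealed 0 new [(none)] -> total=17

Answer: ......
.#....
..####
..####
..####
..####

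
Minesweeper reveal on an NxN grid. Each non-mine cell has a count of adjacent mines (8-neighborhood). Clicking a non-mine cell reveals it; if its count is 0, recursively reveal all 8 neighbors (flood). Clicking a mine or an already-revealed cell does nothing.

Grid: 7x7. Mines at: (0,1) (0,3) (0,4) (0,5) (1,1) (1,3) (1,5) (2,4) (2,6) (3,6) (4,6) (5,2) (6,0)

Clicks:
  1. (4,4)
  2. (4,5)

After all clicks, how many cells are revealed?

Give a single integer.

Answer: 14

Derivation:
Click 1 (4,4) count=0: revealed 14 new [(3,3) (3,4) (3,5) (4,3) (4,4) (4,5) (5,3) (5,4) (5,5) (5,6) (6,3) (6,4) (6,5) (6,6)] -> total=14
Click 2 (4,5) count=2: revealed 0 new [(none)] -> total=14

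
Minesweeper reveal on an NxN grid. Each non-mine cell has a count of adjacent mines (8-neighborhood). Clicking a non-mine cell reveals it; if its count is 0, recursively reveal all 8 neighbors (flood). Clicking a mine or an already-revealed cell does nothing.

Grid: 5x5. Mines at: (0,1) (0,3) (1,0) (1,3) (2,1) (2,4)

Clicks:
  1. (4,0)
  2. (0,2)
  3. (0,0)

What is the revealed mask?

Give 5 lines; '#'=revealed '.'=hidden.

Click 1 (4,0) count=0: revealed 10 new [(3,0) (3,1) (3,2) (3,3) (3,4) (4,0) (4,1) (4,2) (4,3) (4,4)] -> total=10
Click 2 (0,2) count=3: revealed 1 new [(0,2)] -> total=11
Click 3 (0,0) count=2: revealed 1 new [(0,0)] -> total=12

Answer: #.#..
.....
.....
#####
#####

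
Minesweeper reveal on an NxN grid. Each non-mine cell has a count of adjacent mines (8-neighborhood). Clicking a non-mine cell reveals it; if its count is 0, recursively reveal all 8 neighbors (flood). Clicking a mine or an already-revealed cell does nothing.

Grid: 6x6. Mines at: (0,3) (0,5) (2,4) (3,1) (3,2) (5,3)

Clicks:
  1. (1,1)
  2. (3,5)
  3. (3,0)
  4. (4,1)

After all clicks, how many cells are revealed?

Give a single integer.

Click 1 (1,1) count=0: revealed 9 new [(0,0) (0,1) (0,2) (1,0) (1,1) (1,2) (2,0) (2,1) (2,2)] -> total=9
Click 2 (3,5) count=1: revealed 1 new [(3,5)] -> total=10
Click 3 (3,0) count=1: revealed 1 new [(3,0)] -> total=11
Click 4 (4,1) count=2: revealed 1 new [(4,1)] -> total=12

Answer: 12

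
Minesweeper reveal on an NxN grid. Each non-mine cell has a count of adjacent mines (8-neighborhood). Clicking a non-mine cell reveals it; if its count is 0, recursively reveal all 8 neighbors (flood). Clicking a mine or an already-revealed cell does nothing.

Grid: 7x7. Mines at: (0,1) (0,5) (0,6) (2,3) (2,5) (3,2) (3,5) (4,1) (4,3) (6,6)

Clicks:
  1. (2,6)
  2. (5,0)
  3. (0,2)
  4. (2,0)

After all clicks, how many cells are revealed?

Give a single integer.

Answer: 9

Derivation:
Click 1 (2,6) count=2: revealed 1 new [(2,6)] -> total=1
Click 2 (5,0) count=1: revealed 1 new [(5,0)] -> total=2
Click 3 (0,2) count=1: revealed 1 new [(0,2)] -> total=3
Click 4 (2,0) count=0: revealed 6 new [(1,0) (1,1) (2,0) (2,1) (3,0) (3,1)] -> total=9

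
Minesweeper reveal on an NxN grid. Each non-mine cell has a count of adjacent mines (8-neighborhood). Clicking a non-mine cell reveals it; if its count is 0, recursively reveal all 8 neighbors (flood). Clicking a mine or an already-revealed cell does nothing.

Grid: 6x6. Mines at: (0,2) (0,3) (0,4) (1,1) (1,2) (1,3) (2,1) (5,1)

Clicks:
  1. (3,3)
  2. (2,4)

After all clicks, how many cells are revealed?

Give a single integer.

Click 1 (3,3) count=0: revealed 18 new [(1,4) (1,5) (2,2) (2,3) (2,4) (2,5) (3,2) (3,3) (3,4) (3,5) (4,2) (4,3) (4,4) (4,5) (5,2) (5,3) (5,4) (5,5)] -> total=18
Click 2 (2,4) count=1: revealed 0 new [(none)] -> total=18

Answer: 18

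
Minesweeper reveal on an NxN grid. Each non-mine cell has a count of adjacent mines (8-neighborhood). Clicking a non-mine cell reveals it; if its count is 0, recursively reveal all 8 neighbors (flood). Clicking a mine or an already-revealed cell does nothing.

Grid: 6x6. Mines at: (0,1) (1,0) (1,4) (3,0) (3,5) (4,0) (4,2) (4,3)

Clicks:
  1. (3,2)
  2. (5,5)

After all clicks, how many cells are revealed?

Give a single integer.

Click 1 (3,2) count=2: revealed 1 new [(3,2)] -> total=1
Click 2 (5,5) count=0: revealed 4 new [(4,4) (4,5) (5,4) (5,5)] -> total=5

Answer: 5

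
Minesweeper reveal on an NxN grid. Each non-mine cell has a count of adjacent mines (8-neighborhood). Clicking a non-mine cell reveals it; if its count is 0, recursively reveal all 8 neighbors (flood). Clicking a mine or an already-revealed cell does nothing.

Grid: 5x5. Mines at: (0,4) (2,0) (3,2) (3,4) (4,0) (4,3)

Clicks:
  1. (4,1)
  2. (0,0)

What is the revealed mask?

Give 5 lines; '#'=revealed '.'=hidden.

Answer: ####.
####.
.###.
.....
.#...

Derivation:
Click 1 (4,1) count=2: revealed 1 new [(4,1)] -> total=1
Click 2 (0,0) count=0: revealed 11 new [(0,0) (0,1) (0,2) (0,3) (1,0) (1,1) (1,2) (1,3) (2,1) (2,2) (2,3)] -> total=12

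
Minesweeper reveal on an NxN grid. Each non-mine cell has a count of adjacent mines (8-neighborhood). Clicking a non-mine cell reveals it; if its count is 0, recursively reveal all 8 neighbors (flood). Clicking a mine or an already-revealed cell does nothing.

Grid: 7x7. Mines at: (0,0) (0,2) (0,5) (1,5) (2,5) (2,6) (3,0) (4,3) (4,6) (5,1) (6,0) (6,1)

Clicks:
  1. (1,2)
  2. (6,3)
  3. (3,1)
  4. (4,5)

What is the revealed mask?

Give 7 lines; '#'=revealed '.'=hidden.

Answer: .......
..#....
.......
.#.....
.....#.
..#####
..#####

Derivation:
Click 1 (1,2) count=1: revealed 1 new [(1,2)] -> total=1
Click 2 (6,3) count=0: revealed 10 new [(5,2) (5,3) (5,4) (5,5) (5,6) (6,2) (6,3) (6,4) (6,5) (6,6)] -> total=11
Click 3 (3,1) count=1: revealed 1 new [(3,1)] -> total=12
Click 4 (4,5) count=1: revealed 1 new [(4,5)] -> total=13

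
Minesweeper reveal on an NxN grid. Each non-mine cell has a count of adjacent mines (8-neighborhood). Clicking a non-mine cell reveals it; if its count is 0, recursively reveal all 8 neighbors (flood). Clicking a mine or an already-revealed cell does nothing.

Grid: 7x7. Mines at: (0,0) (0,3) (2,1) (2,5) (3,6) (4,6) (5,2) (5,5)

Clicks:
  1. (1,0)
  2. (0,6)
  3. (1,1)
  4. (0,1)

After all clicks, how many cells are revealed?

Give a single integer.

Answer: 9

Derivation:
Click 1 (1,0) count=2: revealed 1 new [(1,0)] -> total=1
Click 2 (0,6) count=0: revealed 6 new [(0,4) (0,5) (0,6) (1,4) (1,5) (1,6)] -> total=7
Click 3 (1,1) count=2: revealed 1 new [(1,1)] -> total=8
Click 4 (0,1) count=1: revealed 1 new [(0,1)] -> total=9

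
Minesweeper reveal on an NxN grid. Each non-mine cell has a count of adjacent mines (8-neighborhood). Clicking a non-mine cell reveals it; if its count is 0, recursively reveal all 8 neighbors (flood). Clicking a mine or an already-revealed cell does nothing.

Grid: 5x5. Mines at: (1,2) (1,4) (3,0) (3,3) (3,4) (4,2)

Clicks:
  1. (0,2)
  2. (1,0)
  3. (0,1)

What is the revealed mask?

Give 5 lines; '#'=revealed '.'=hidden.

Answer: ###..
##...
##...
.....
.....

Derivation:
Click 1 (0,2) count=1: revealed 1 new [(0,2)] -> total=1
Click 2 (1,0) count=0: revealed 6 new [(0,0) (0,1) (1,0) (1,1) (2,0) (2,1)] -> total=7
Click 3 (0,1) count=1: revealed 0 new [(none)] -> total=7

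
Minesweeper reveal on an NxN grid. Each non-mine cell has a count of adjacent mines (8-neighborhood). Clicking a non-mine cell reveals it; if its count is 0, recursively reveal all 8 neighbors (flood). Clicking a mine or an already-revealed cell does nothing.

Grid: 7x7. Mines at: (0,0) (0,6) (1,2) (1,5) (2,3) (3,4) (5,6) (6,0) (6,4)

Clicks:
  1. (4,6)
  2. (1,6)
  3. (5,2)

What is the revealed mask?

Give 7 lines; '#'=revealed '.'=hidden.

Click 1 (4,6) count=1: revealed 1 new [(4,6)] -> total=1
Click 2 (1,6) count=2: revealed 1 new [(1,6)] -> total=2
Click 3 (5,2) count=0: revealed 20 new [(1,0) (1,1) (2,0) (2,1) (2,2) (3,0) (3,1) (3,2) (3,3) (4,0) (4,1) (4,2) (4,3) (5,0) (5,1) (5,2) (5,3) (6,1) (6,2) (6,3)] -> total=22

Answer: .......
##....#
###....
####...
####..#
####...
.###...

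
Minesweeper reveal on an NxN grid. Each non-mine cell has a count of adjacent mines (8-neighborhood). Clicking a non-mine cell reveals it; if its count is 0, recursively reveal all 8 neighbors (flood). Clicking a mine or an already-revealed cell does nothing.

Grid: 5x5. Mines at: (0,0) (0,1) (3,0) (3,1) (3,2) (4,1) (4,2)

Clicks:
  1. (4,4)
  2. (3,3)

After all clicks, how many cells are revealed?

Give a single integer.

Answer: 13

Derivation:
Click 1 (4,4) count=0: revealed 13 new [(0,2) (0,3) (0,4) (1,2) (1,3) (1,4) (2,2) (2,3) (2,4) (3,3) (3,4) (4,3) (4,4)] -> total=13
Click 2 (3,3) count=2: revealed 0 new [(none)] -> total=13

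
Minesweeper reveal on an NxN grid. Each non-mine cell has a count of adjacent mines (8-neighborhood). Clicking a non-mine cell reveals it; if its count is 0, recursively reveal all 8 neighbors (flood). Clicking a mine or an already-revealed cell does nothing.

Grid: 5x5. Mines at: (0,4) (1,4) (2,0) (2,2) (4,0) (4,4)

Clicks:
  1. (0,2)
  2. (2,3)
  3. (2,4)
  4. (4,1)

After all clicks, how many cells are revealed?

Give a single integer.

Click 1 (0,2) count=0: revealed 8 new [(0,0) (0,1) (0,2) (0,3) (1,0) (1,1) (1,2) (1,3)] -> total=8
Click 2 (2,3) count=2: revealed 1 new [(2,3)] -> total=9
Click 3 (2,4) count=1: revealed 1 new [(2,4)] -> total=10
Click 4 (4,1) count=1: revealed 1 new [(4,1)] -> total=11

Answer: 11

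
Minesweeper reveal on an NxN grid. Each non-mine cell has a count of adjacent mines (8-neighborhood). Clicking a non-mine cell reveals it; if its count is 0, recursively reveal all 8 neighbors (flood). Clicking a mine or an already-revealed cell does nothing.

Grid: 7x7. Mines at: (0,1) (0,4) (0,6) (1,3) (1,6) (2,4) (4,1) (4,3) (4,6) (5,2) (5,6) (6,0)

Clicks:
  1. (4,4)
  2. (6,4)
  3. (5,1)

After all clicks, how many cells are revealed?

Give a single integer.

Click 1 (4,4) count=1: revealed 1 new [(4,4)] -> total=1
Click 2 (6,4) count=0: revealed 6 new [(5,3) (5,4) (5,5) (6,3) (6,4) (6,5)] -> total=7
Click 3 (5,1) count=3: revealed 1 new [(5,1)] -> total=8

Answer: 8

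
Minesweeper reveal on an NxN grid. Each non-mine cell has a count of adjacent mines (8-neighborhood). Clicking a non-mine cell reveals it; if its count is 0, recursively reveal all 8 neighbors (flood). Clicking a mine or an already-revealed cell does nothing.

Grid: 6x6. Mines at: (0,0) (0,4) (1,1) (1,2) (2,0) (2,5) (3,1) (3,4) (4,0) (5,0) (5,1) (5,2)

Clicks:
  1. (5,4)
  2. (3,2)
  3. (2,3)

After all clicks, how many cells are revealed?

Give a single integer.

Answer: 8

Derivation:
Click 1 (5,4) count=0: revealed 6 new [(4,3) (4,4) (4,5) (5,3) (5,4) (5,5)] -> total=6
Click 2 (3,2) count=1: revealed 1 new [(3,2)] -> total=7
Click 3 (2,3) count=2: revealed 1 new [(2,3)] -> total=8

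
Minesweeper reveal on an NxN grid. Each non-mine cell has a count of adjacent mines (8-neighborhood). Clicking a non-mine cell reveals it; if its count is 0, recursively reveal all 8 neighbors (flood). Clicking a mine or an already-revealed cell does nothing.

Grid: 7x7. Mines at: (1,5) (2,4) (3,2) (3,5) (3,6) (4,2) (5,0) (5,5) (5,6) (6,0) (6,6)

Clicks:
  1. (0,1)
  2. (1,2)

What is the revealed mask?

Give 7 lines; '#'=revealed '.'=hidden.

Click 1 (0,1) count=0: revealed 18 new [(0,0) (0,1) (0,2) (0,3) (0,4) (1,0) (1,1) (1,2) (1,3) (1,4) (2,0) (2,1) (2,2) (2,3) (3,0) (3,1) (4,0) (4,1)] -> total=18
Click 2 (1,2) count=0: revealed 0 new [(none)] -> total=18

Answer: #####..
#####..
####...
##.....
##.....
.......
.......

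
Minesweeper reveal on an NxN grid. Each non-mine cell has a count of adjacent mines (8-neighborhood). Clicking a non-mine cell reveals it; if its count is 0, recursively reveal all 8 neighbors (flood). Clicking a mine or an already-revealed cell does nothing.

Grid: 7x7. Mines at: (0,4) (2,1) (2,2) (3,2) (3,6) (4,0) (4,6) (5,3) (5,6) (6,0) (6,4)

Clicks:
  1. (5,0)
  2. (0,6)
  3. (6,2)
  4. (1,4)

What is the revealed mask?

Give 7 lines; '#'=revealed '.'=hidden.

Click 1 (5,0) count=2: revealed 1 new [(5,0)] -> total=1
Click 2 (0,6) count=0: revealed 6 new [(0,5) (0,6) (1,5) (1,6) (2,5) (2,6)] -> total=7
Click 3 (6,2) count=1: revealed 1 new [(6,2)] -> total=8
Click 4 (1,4) count=1: revealed 1 new [(1,4)] -> total=9

Answer: .....##
....###
.....##
.......
.......
#......
..#....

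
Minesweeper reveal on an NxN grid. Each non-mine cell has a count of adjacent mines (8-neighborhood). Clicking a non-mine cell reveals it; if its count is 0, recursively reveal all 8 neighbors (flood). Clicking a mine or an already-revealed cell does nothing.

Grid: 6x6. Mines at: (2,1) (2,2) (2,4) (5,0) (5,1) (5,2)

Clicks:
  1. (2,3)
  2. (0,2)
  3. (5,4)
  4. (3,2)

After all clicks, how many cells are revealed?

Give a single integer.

Click 1 (2,3) count=2: revealed 1 new [(2,3)] -> total=1
Click 2 (0,2) count=0: revealed 12 new [(0,0) (0,1) (0,2) (0,3) (0,4) (0,5) (1,0) (1,1) (1,2) (1,3) (1,4) (1,5)] -> total=13
Click 3 (5,4) count=0: revealed 9 new [(3,3) (3,4) (3,5) (4,3) (4,4) (4,5) (5,3) (5,4) (5,5)] -> total=22
Click 4 (3,2) count=2: revealed 1 new [(3,2)] -> total=23

Answer: 23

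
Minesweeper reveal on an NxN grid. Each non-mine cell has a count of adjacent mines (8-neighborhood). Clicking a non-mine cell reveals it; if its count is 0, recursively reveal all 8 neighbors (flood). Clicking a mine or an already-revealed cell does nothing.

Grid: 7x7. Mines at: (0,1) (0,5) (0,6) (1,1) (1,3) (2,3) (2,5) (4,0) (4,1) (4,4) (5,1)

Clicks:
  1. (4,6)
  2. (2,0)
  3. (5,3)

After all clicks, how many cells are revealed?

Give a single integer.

Click 1 (4,6) count=0: revealed 14 new [(3,5) (3,6) (4,5) (4,6) (5,2) (5,3) (5,4) (5,5) (5,6) (6,2) (6,3) (6,4) (6,5) (6,6)] -> total=14
Click 2 (2,0) count=1: revealed 1 new [(2,0)] -> total=15
Click 3 (5,3) count=1: revealed 0 new [(none)] -> total=15

Answer: 15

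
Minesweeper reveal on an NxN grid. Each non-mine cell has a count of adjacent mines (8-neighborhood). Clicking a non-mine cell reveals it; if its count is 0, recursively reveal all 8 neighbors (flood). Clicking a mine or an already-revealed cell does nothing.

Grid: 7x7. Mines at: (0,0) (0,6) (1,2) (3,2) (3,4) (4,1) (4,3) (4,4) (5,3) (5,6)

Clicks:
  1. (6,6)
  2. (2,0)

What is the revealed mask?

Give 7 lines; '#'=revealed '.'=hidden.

Answer: .......
##.....
##.....
##.....
.......
.......
......#

Derivation:
Click 1 (6,6) count=1: revealed 1 new [(6,6)] -> total=1
Click 2 (2,0) count=0: revealed 6 new [(1,0) (1,1) (2,0) (2,1) (3,0) (3,1)] -> total=7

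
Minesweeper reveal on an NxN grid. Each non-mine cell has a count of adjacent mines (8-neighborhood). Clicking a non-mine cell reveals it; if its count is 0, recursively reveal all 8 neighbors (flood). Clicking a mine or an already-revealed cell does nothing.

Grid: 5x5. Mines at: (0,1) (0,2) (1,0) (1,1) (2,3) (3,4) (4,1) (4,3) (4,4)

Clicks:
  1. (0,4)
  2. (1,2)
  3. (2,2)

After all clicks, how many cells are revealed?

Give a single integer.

Click 1 (0,4) count=0: revealed 4 new [(0,3) (0,4) (1,3) (1,4)] -> total=4
Click 2 (1,2) count=4: revealed 1 new [(1,2)] -> total=5
Click 3 (2,2) count=2: revealed 1 new [(2,2)] -> total=6

Answer: 6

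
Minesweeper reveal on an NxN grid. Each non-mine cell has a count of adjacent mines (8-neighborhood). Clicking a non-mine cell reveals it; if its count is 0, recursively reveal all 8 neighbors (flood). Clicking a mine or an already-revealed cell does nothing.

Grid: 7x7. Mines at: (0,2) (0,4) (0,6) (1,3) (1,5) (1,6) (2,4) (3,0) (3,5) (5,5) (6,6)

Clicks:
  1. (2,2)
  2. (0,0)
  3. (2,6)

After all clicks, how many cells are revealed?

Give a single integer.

Click 1 (2,2) count=1: revealed 1 new [(2,2)] -> total=1
Click 2 (0,0) count=0: revealed 6 new [(0,0) (0,1) (1,0) (1,1) (2,0) (2,1)] -> total=7
Click 3 (2,6) count=3: revealed 1 new [(2,6)] -> total=8

Answer: 8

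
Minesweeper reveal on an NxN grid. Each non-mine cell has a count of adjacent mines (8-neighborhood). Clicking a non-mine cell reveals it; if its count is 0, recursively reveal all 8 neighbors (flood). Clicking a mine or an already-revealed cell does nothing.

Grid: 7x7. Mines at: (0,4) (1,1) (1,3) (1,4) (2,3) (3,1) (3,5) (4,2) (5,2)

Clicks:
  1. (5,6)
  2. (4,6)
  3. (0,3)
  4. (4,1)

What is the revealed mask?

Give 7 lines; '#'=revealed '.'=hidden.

Click 1 (5,6) count=0: revealed 12 new [(4,3) (4,4) (4,5) (4,6) (5,3) (5,4) (5,5) (5,6) (6,3) (6,4) (6,5) (6,6)] -> total=12
Click 2 (4,6) count=1: revealed 0 new [(none)] -> total=12
Click 3 (0,3) count=3: revealed 1 new [(0,3)] -> total=13
Click 4 (4,1) count=3: revealed 1 new [(4,1)] -> total=14

Answer: ...#...
.......
.......
.......
.#.####
...####
...####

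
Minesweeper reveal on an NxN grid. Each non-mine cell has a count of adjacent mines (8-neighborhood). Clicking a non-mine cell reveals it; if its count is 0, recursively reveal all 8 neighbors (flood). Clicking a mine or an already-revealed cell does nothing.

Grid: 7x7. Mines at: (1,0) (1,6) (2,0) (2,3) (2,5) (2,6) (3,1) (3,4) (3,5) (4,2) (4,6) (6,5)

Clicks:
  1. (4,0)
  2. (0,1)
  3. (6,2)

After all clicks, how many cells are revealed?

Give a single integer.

Answer: 13

Derivation:
Click 1 (4,0) count=1: revealed 1 new [(4,0)] -> total=1
Click 2 (0,1) count=1: revealed 1 new [(0,1)] -> total=2
Click 3 (6,2) count=0: revealed 11 new [(4,1) (5,0) (5,1) (5,2) (5,3) (5,4) (6,0) (6,1) (6,2) (6,3) (6,4)] -> total=13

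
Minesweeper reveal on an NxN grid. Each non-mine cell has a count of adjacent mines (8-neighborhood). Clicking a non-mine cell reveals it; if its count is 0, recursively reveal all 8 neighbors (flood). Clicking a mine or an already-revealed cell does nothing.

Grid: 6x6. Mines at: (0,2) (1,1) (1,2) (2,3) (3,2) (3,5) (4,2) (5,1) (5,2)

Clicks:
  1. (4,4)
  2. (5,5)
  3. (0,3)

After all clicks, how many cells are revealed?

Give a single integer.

Click 1 (4,4) count=1: revealed 1 new [(4,4)] -> total=1
Click 2 (5,5) count=0: revealed 5 new [(4,3) (4,5) (5,3) (5,4) (5,5)] -> total=6
Click 3 (0,3) count=2: revealed 1 new [(0,3)] -> total=7

Answer: 7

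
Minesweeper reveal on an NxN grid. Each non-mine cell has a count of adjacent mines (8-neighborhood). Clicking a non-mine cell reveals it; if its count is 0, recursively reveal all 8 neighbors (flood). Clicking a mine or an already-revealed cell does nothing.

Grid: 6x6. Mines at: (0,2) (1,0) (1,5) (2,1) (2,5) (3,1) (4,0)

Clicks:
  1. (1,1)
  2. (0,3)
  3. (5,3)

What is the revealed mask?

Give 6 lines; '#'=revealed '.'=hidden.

Click 1 (1,1) count=3: revealed 1 new [(1,1)] -> total=1
Click 2 (0,3) count=1: revealed 1 new [(0,3)] -> total=2
Click 3 (5,3) count=0: revealed 20 new [(1,2) (1,3) (1,4) (2,2) (2,3) (2,4) (3,2) (3,3) (3,4) (3,5) (4,1) (4,2) (4,3) (4,4) (4,5) (5,1) (5,2) (5,3) (5,4) (5,5)] -> total=22

Answer: ...#..
.####.
..###.
..####
.#####
.#####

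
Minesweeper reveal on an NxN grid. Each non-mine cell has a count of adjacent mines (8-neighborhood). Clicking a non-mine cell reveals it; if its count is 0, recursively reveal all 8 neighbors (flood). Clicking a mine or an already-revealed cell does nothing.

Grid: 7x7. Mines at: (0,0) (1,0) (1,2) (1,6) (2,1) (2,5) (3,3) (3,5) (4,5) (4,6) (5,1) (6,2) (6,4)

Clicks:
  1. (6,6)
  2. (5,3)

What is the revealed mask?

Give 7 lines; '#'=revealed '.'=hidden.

Click 1 (6,6) count=0: revealed 4 new [(5,5) (5,6) (6,5) (6,6)] -> total=4
Click 2 (5,3) count=2: revealed 1 new [(5,3)] -> total=5

Answer: .......
.......
.......
.......
.......
...#.##
.....##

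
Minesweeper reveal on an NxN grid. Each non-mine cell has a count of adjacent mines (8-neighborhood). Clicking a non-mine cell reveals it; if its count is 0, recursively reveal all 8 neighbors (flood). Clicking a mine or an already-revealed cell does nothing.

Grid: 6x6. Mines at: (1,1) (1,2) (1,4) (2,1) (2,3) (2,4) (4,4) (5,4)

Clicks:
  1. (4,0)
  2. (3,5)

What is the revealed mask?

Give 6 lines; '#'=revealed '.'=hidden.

Answer: ......
......
......
####.#
####..
####..

Derivation:
Click 1 (4,0) count=0: revealed 12 new [(3,0) (3,1) (3,2) (3,3) (4,0) (4,1) (4,2) (4,3) (5,0) (5,1) (5,2) (5,3)] -> total=12
Click 2 (3,5) count=2: revealed 1 new [(3,5)] -> total=13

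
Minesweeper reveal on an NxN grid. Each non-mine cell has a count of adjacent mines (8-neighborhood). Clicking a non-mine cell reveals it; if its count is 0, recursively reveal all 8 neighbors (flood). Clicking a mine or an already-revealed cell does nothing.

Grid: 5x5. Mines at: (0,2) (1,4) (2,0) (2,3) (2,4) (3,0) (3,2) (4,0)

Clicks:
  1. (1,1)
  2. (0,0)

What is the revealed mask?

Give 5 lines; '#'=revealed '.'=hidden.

Click 1 (1,1) count=2: revealed 1 new [(1,1)] -> total=1
Click 2 (0,0) count=0: revealed 3 new [(0,0) (0,1) (1,0)] -> total=4

Answer: ##...
##...
.....
.....
.....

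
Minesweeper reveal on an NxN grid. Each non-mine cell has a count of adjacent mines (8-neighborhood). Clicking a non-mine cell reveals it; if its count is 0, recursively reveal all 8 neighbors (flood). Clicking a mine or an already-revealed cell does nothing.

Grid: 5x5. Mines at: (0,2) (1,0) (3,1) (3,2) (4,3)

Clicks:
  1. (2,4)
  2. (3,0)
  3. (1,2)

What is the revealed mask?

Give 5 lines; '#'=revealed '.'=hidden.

Click 1 (2,4) count=0: revealed 8 new [(0,3) (0,4) (1,3) (1,4) (2,3) (2,4) (3,3) (3,4)] -> total=8
Click 2 (3,0) count=1: revealed 1 new [(3,0)] -> total=9
Click 3 (1,2) count=1: revealed 1 new [(1,2)] -> total=10

Answer: ...##
..###
...##
#..##
.....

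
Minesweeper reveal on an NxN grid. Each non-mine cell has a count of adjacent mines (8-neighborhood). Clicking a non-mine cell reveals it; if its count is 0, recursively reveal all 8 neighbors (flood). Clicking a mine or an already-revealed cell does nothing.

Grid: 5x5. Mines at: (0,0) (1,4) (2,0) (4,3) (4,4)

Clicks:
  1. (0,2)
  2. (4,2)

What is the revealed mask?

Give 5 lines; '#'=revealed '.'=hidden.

Answer: .###.
.###.
.###.
.###.
..#..

Derivation:
Click 1 (0,2) count=0: revealed 12 new [(0,1) (0,2) (0,3) (1,1) (1,2) (1,3) (2,1) (2,2) (2,3) (3,1) (3,2) (3,3)] -> total=12
Click 2 (4,2) count=1: revealed 1 new [(4,2)] -> total=13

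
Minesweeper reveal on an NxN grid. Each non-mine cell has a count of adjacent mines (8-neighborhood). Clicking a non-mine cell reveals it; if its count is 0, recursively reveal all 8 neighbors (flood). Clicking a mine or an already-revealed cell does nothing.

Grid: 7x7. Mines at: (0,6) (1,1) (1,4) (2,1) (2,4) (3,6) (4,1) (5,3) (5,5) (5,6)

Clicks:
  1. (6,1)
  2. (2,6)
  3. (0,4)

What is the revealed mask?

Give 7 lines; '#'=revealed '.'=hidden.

Answer: ....#..
.......
......#
.......
.......
###....
###....

Derivation:
Click 1 (6,1) count=0: revealed 6 new [(5,0) (5,1) (5,2) (6,0) (6,1) (6,2)] -> total=6
Click 2 (2,6) count=1: revealed 1 new [(2,6)] -> total=7
Click 3 (0,4) count=1: revealed 1 new [(0,4)] -> total=8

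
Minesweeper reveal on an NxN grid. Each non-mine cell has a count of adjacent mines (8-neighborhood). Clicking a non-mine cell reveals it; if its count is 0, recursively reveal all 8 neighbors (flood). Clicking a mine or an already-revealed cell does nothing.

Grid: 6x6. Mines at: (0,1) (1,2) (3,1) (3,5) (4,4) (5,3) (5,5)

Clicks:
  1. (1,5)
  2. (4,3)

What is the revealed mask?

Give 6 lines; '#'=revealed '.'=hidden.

Answer: ...###
...###
...###
......
...#..
......

Derivation:
Click 1 (1,5) count=0: revealed 9 new [(0,3) (0,4) (0,5) (1,3) (1,4) (1,5) (2,3) (2,4) (2,5)] -> total=9
Click 2 (4,3) count=2: revealed 1 new [(4,3)] -> total=10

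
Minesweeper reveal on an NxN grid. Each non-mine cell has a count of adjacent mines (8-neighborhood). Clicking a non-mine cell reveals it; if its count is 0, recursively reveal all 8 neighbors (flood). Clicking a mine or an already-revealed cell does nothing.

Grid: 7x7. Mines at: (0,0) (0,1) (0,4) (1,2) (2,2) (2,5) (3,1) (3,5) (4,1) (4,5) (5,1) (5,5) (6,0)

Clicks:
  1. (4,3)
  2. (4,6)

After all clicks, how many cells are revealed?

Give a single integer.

Click 1 (4,3) count=0: revealed 12 new [(3,2) (3,3) (3,4) (4,2) (4,3) (4,4) (5,2) (5,3) (5,4) (6,2) (6,3) (6,4)] -> total=12
Click 2 (4,6) count=3: revealed 1 new [(4,6)] -> total=13

Answer: 13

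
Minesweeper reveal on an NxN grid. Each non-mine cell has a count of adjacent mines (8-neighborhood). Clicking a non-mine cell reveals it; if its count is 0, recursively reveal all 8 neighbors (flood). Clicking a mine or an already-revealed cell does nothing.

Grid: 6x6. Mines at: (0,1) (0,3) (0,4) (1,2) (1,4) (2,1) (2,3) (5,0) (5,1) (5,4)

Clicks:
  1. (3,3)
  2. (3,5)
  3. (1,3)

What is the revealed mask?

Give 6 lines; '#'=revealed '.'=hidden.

Click 1 (3,3) count=1: revealed 1 new [(3,3)] -> total=1
Click 2 (3,5) count=0: revealed 6 new [(2,4) (2,5) (3,4) (3,5) (4,4) (4,5)] -> total=7
Click 3 (1,3) count=5: revealed 1 new [(1,3)] -> total=8

Answer: ......
...#..
....##
...###
....##
......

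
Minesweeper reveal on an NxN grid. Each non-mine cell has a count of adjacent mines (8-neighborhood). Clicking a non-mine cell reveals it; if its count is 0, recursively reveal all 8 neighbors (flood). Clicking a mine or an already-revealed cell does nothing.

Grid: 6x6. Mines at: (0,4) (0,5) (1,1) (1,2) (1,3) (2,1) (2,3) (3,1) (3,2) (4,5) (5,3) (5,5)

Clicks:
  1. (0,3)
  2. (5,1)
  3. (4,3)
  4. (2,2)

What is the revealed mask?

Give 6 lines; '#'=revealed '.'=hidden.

Answer: ...#..
......
..#...
......
####..
###...

Derivation:
Click 1 (0,3) count=3: revealed 1 new [(0,3)] -> total=1
Click 2 (5,1) count=0: revealed 6 new [(4,0) (4,1) (4,2) (5,0) (5,1) (5,2)] -> total=7
Click 3 (4,3) count=2: revealed 1 new [(4,3)] -> total=8
Click 4 (2,2) count=7: revealed 1 new [(2,2)] -> total=9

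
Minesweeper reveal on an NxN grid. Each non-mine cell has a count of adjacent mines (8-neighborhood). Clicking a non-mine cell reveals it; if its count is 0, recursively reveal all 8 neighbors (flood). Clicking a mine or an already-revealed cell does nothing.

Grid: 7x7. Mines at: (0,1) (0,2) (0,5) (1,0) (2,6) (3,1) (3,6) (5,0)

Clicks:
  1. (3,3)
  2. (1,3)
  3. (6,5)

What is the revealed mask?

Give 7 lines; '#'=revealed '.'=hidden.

Click 1 (3,3) count=0: revealed 30 new [(1,2) (1,3) (1,4) (1,5) (2,2) (2,3) (2,4) (2,5) (3,2) (3,3) (3,4) (3,5) (4,1) (4,2) (4,3) (4,4) (4,5) (4,6) (5,1) (5,2) (5,3) (5,4) (5,5) (5,6) (6,1) (6,2) (6,3) (6,4) (6,5) (6,6)] -> total=30
Click 2 (1,3) count=1: revealed 0 new [(none)] -> total=30
Click 3 (6,5) count=0: revealed 0 new [(none)] -> total=30

Answer: .......
..####.
..####.
..####.
.######
.######
.######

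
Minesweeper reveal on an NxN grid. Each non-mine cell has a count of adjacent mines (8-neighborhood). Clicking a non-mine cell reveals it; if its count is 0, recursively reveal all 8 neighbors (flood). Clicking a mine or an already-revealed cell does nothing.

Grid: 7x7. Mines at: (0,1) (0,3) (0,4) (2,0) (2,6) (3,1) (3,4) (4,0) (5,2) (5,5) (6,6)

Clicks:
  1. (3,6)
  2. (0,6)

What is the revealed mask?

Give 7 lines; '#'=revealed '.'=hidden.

Click 1 (3,6) count=1: revealed 1 new [(3,6)] -> total=1
Click 2 (0,6) count=0: revealed 4 new [(0,5) (0,6) (1,5) (1,6)] -> total=5

Answer: .....##
.....##
.......
......#
.......
.......
.......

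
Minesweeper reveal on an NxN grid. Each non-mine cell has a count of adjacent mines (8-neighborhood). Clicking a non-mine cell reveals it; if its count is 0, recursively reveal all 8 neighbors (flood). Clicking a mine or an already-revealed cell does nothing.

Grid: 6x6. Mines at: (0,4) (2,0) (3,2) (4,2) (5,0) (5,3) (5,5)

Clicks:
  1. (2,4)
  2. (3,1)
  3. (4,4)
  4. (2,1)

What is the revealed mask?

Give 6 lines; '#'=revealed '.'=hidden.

Answer: ......
...###
.#.###
.#.###
...###
......

Derivation:
Click 1 (2,4) count=0: revealed 12 new [(1,3) (1,4) (1,5) (2,3) (2,4) (2,5) (3,3) (3,4) (3,5) (4,3) (4,4) (4,5)] -> total=12
Click 2 (3,1) count=3: revealed 1 new [(3,1)] -> total=13
Click 3 (4,4) count=2: revealed 0 new [(none)] -> total=13
Click 4 (2,1) count=2: revealed 1 new [(2,1)] -> total=14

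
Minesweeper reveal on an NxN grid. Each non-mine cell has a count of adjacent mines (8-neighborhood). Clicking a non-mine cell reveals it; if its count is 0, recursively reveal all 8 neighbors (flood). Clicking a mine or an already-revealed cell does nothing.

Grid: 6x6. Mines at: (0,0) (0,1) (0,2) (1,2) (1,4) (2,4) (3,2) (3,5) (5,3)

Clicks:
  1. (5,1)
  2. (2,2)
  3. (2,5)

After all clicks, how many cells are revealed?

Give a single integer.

Answer: 14

Derivation:
Click 1 (5,1) count=0: revealed 12 new [(1,0) (1,1) (2,0) (2,1) (3,0) (3,1) (4,0) (4,1) (4,2) (5,0) (5,1) (5,2)] -> total=12
Click 2 (2,2) count=2: revealed 1 new [(2,2)] -> total=13
Click 3 (2,5) count=3: revealed 1 new [(2,5)] -> total=14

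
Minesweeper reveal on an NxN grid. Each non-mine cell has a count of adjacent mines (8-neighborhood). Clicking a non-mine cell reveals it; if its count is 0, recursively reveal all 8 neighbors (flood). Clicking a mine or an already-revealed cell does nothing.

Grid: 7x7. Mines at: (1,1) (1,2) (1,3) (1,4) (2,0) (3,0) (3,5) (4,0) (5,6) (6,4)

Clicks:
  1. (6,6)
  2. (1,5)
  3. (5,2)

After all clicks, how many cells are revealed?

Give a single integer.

Click 1 (6,6) count=1: revealed 1 new [(6,6)] -> total=1
Click 2 (1,5) count=1: revealed 1 new [(1,5)] -> total=2
Click 3 (5,2) count=0: revealed 21 new [(2,1) (2,2) (2,3) (2,4) (3,1) (3,2) (3,3) (3,4) (4,1) (4,2) (4,3) (4,4) (5,0) (5,1) (5,2) (5,3) (5,4) (6,0) (6,1) (6,2) (6,3)] -> total=23

Answer: 23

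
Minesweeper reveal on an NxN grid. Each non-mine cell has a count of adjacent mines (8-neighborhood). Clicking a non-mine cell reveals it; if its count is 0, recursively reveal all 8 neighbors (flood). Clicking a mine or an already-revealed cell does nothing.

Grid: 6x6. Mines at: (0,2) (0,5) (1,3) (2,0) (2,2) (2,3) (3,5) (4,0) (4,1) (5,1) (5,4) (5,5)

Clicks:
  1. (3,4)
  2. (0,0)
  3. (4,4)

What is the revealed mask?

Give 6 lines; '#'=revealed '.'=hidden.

Answer: ##....
##....
......
....#.
....#.
......

Derivation:
Click 1 (3,4) count=2: revealed 1 new [(3,4)] -> total=1
Click 2 (0,0) count=0: revealed 4 new [(0,0) (0,1) (1,0) (1,1)] -> total=5
Click 3 (4,4) count=3: revealed 1 new [(4,4)] -> total=6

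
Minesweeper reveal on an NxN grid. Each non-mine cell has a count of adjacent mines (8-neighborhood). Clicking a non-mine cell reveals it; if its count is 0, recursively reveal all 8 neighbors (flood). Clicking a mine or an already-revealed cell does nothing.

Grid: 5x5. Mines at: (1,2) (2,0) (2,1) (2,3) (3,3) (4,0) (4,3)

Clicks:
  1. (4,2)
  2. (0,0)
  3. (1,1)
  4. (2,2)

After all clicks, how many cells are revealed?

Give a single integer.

Answer: 6

Derivation:
Click 1 (4,2) count=2: revealed 1 new [(4,2)] -> total=1
Click 2 (0,0) count=0: revealed 4 new [(0,0) (0,1) (1,0) (1,1)] -> total=5
Click 3 (1,1) count=3: revealed 0 new [(none)] -> total=5
Click 4 (2,2) count=4: revealed 1 new [(2,2)] -> total=6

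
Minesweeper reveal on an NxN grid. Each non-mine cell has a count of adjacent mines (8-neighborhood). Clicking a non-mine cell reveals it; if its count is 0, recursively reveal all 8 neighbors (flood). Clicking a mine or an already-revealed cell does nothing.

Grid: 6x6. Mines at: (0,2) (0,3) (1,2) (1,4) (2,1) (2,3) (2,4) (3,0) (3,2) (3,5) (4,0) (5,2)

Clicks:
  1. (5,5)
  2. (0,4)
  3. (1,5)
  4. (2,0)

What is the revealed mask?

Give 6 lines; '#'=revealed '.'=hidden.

Answer: ....#.
.....#
#.....
......
...###
...###

Derivation:
Click 1 (5,5) count=0: revealed 6 new [(4,3) (4,4) (4,5) (5,3) (5,4) (5,5)] -> total=6
Click 2 (0,4) count=2: revealed 1 new [(0,4)] -> total=7
Click 3 (1,5) count=2: revealed 1 new [(1,5)] -> total=8
Click 4 (2,0) count=2: revealed 1 new [(2,0)] -> total=9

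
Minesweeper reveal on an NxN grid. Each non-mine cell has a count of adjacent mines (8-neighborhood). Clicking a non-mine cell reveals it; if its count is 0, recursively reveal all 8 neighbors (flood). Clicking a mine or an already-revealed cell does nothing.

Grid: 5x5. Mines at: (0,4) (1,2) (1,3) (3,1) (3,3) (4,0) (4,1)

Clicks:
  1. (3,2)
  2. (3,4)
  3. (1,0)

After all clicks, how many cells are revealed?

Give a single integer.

Answer: 8

Derivation:
Click 1 (3,2) count=3: revealed 1 new [(3,2)] -> total=1
Click 2 (3,4) count=1: revealed 1 new [(3,4)] -> total=2
Click 3 (1,0) count=0: revealed 6 new [(0,0) (0,1) (1,0) (1,1) (2,0) (2,1)] -> total=8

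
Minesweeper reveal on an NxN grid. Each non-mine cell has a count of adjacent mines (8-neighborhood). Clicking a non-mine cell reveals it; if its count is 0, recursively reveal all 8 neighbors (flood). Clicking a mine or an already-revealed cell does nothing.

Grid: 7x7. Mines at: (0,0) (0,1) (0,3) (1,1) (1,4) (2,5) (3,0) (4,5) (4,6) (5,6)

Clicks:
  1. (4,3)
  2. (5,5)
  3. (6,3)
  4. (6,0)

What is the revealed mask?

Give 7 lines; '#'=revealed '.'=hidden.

Answer: .......
.......
.####..
.####..
#####..
######.
######.

Derivation:
Click 1 (4,3) count=0: revealed 25 new [(2,1) (2,2) (2,3) (2,4) (3,1) (3,2) (3,3) (3,4) (4,0) (4,1) (4,2) (4,3) (4,4) (5,0) (5,1) (5,2) (5,3) (5,4) (5,5) (6,0) (6,1) (6,2) (6,3) (6,4) (6,5)] -> total=25
Click 2 (5,5) count=3: revealed 0 new [(none)] -> total=25
Click 3 (6,3) count=0: revealed 0 new [(none)] -> total=25
Click 4 (6,0) count=0: revealed 0 new [(none)] -> total=25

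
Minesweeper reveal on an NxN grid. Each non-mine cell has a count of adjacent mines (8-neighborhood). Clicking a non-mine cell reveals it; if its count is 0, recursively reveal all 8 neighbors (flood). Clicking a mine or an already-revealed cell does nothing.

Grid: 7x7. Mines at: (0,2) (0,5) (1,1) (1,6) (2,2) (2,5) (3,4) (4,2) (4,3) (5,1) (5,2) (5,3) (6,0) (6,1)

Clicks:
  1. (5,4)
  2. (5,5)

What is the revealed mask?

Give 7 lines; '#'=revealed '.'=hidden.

Click 1 (5,4) count=2: revealed 1 new [(5,4)] -> total=1
Click 2 (5,5) count=0: revealed 10 new [(3,5) (3,6) (4,4) (4,5) (4,6) (5,5) (5,6) (6,4) (6,5) (6,6)] -> total=11

Answer: .......
.......
.......
.....##
....###
....###
....###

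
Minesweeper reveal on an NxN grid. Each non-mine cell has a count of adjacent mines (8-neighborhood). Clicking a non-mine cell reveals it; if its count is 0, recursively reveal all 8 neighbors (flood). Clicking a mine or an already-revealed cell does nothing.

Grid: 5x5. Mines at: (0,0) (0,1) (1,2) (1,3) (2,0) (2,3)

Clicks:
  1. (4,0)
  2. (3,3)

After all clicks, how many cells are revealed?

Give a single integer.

Answer: 10

Derivation:
Click 1 (4,0) count=0: revealed 10 new [(3,0) (3,1) (3,2) (3,3) (3,4) (4,0) (4,1) (4,2) (4,3) (4,4)] -> total=10
Click 2 (3,3) count=1: revealed 0 new [(none)] -> total=10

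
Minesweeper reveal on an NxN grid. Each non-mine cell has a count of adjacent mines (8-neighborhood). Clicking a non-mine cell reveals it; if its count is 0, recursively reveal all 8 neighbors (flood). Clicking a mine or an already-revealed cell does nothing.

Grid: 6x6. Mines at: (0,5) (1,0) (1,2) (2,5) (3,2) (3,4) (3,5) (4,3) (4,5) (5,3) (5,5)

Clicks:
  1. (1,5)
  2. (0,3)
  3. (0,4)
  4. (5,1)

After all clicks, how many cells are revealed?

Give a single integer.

Click 1 (1,5) count=2: revealed 1 new [(1,5)] -> total=1
Click 2 (0,3) count=1: revealed 1 new [(0,3)] -> total=2
Click 3 (0,4) count=1: revealed 1 new [(0,4)] -> total=3
Click 4 (5,1) count=0: revealed 10 new [(2,0) (2,1) (3,0) (3,1) (4,0) (4,1) (4,2) (5,0) (5,1) (5,2)] -> total=13

Answer: 13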